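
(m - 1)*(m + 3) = m^2 + 2*m - 3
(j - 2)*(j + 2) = j^2 - 4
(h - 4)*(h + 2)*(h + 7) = h^3 + 5*h^2 - 22*h - 56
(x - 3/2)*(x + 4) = x^2 + 5*x/2 - 6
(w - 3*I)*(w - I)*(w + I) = w^3 - 3*I*w^2 + w - 3*I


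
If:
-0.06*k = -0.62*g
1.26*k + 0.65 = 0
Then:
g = -0.05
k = -0.52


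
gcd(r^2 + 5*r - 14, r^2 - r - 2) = r - 2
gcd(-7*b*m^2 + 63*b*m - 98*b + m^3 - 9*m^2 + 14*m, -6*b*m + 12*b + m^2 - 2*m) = m - 2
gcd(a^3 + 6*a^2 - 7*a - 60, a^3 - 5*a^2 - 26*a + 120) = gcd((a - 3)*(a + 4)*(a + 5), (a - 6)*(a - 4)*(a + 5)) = a + 5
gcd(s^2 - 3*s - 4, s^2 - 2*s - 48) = 1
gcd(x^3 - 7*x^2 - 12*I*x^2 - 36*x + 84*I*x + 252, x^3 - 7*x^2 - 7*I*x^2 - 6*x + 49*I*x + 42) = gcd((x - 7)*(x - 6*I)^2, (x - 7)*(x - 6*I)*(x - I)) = x^2 + x*(-7 - 6*I) + 42*I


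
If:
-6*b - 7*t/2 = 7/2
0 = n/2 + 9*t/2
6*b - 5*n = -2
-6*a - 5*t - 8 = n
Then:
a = -326/249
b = -301/498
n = -27/83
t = 3/83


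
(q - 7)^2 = q^2 - 14*q + 49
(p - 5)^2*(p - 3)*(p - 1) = p^4 - 14*p^3 + 68*p^2 - 130*p + 75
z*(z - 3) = z^2 - 3*z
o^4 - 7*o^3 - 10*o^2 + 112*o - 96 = (o - 6)*(o - 4)*(o - 1)*(o + 4)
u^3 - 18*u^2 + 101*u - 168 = (u - 8)*(u - 7)*(u - 3)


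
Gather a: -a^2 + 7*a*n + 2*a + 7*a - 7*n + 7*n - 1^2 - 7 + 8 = -a^2 + a*(7*n + 9)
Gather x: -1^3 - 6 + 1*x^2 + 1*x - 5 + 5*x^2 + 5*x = 6*x^2 + 6*x - 12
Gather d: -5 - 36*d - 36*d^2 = -36*d^2 - 36*d - 5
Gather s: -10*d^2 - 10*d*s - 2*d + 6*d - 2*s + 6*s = -10*d^2 + 4*d + s*(4 - 10*d)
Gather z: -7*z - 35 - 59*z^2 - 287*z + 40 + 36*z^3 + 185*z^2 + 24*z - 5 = 36*z^3 + 126*z^2 - 270*z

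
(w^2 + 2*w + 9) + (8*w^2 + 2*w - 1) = 9*w^2 + 4*w + 8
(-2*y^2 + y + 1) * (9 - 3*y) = 6*y^3 - 21*y^2 + 6*y + 9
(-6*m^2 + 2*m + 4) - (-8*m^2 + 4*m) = 2*m^2 - 2*m + 4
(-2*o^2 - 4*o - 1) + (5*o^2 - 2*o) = 3*o^2 - 6*o - 1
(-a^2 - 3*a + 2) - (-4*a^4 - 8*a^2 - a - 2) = 4*a^4 + 7*a^2 - 2*a + 4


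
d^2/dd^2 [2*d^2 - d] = 4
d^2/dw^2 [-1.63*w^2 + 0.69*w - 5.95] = -3.26000000000000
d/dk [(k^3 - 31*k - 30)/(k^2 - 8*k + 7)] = (k^4 - 16*k^3 + 52*k^2 + 60*k - 457)/(k^4 - 16*k^3 + 78*k^2 - 112*k + 49)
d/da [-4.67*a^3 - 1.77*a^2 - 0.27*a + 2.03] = -14.01*a^2 - 3.54*a - 0.27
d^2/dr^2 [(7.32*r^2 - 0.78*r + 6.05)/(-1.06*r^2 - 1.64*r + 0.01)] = (1.4210854715202e-14*r^4 + 27.202992*r^3 - 41.252232*r^2 - 63.054312*r - 32.6483)/(1.191016*r^6 + 5.528112*r^5 + 8.51922*r^4 + 4.30664*r^3 - 0.08037*r^2 + 0.000492*r - 1.0e-6)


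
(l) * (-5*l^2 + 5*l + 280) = -5*l^3 + 5*l^2 + 280*l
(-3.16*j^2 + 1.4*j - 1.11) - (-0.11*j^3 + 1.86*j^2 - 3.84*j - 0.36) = 0.11*j^3 - 5.02*j^2 + 5.24*j - 0.75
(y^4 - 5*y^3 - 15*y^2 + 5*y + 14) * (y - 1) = y^5 - 6*y^4 - 10*y^3 + 20*y^2 + 9*y - 14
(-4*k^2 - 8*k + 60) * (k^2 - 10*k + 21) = -4*k^4 + 32*k^3 + 56*k^2 - 768*k + 1260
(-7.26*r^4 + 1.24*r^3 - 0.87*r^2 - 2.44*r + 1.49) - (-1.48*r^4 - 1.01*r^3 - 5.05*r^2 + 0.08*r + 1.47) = -5.78*r^4 + 2.25*r^3 + 4.18*r^2 - 2.52*r + 0.02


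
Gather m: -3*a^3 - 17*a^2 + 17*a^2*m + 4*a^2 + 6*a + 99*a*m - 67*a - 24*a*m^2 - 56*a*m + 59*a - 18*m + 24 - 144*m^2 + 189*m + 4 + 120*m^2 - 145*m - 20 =-3*a^3 - 13*a^2 - 2*a + m^2*(-24*a - 24) + m*(17*a^2 + 43*a + 26) + 8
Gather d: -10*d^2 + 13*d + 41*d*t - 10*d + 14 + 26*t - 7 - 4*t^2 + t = -10*d^2 + d*(41*t + 3) - 4*t^2 + 27*t + 7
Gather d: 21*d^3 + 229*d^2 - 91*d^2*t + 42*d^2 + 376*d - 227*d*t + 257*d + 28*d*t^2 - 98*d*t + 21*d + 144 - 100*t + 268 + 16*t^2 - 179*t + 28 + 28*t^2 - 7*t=21*d^3 + d^2*(271 - 91*t) + d*(28*t^2 - 325*t + 654) + 44*t^2 - 286*t + 440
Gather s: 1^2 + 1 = 2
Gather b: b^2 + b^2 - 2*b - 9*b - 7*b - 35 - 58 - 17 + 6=2*b^2 - 18*b - 104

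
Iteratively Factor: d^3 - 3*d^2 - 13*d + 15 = (d - 1)*(d^2 - 2*d - 15) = (d - 5)*(d - 1)*(d + 3)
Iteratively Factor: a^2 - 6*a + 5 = (a - 1)*(a - 5)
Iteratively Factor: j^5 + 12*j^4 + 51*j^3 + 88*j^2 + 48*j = (j + 4)*(j^4 + 8*j^3 + 19*j^2 + 12*j) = (j + 1)*(j + 4)*(j^3 + 7*j^2 + 12*j) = (j + 1)*(j + 4)^2*(j^2 + 3*j) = (j + 1)*(j + 3)*(j + 4)^2*(j)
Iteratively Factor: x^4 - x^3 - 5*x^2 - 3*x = (x - 3)*(x^3 + 2*x^2 + x) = x*(x - 3)*(x^2 + 2*x + 1) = x*(x - 3)*(x + 1)*(x + 1)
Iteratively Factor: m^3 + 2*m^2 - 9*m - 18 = (m + 2)*(m^2 - 9) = (m - 3)*(m + 2)*(m + 3)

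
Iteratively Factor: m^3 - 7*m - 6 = (m - 3)*(m^2 + 3*m + 2) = (m - 3)*(m + 2)*(m + 1)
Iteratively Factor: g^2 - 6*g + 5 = (g - 1)*(g - 5)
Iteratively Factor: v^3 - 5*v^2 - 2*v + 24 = (v - 3)*(v^2 - 2*v - 8) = (v - 3)*(v + 2)*(v - 4)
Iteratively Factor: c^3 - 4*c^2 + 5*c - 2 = (c - 2)*(c^2 - 2*c + 1) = (c - 2)*(c - 1)*(c - 1)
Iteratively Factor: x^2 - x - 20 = (x + 4)*(x - 5)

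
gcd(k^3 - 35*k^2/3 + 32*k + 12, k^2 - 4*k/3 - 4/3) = 1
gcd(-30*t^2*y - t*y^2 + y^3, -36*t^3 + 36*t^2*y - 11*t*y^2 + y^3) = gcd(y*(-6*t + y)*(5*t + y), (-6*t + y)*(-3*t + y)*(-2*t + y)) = -6*t + y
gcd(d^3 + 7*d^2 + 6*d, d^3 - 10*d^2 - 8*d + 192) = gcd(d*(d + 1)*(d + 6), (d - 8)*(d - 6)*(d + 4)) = 1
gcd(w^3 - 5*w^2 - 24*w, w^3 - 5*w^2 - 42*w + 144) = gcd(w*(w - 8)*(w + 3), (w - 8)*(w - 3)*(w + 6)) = w - 8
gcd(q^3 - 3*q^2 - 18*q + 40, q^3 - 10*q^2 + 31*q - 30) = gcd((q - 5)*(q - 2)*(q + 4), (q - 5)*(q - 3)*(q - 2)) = q^2 - 7*q + 10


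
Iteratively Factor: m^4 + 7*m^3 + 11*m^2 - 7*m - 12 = (m + 4)*(m^3 + 3*m^2 - m - 3) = (m - 1)*(m + 4)*(m^2 + 4*m + 3) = (m - 1)*(m + 3)*(m + 4)*(m + 1)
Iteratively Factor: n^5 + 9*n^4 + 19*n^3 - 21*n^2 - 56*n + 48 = (n - 1)*(n^4 + 10*n^3 + 29*n^2 + 8*n - 48) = (n - 1)*(n + 3)*(n^3 + 7*n^2 + 8*n - 16) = (n - 1)*(n + 3)*(n + 4)*(n^2 + 3*n - 4) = (n - 1)^2*(n + 3)*(n + 4)*(n + 4)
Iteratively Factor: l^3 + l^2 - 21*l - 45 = (l + 3)*(l^2 - 2*l - 15) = (l - 5)*(l + 3)*(l + 3)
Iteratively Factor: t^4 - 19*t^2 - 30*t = (t + 3)*(t^3 - 3*t^2 - 10*t) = (t + 2)*(t + 3)*(t^2 - 5*t) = (t - 5)*(t + 2)*(t + 3)*(t)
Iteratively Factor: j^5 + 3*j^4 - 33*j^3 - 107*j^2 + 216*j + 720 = (j + 4)*(j^4 - j^3 - 29*j^2 + 9*j + 180) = (j - 5)*(j + 4)*(j^3 + 4*j^2 - 9*j - 36) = (j - 5)*(j + 3)*(j + 4)*(j^2 + j - 12) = (j - 5)*(j + 3)*(j + 4)^2*(j - 3)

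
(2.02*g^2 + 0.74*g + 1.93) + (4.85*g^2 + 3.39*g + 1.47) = 6.87*g^2 + 4.13*g + 3.4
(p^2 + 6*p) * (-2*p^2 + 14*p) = -2*p^4 + 2*p^3 + 84*p^2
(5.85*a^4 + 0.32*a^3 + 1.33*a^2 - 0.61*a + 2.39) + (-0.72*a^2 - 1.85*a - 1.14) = 5.85*a^4 + 0.32*a^3 + 0.61*a^2 - 2.46*a + 1.25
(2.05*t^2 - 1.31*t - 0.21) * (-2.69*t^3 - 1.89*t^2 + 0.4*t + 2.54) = -5.5145*t^5 - 0.350599999999999*t^4 + 3.8608*t^3 + 5.0799*t^2 - 3.4114*t - 0.5334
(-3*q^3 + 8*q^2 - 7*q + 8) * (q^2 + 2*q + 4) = -3*q^5 + 2*q^4 - 3*q^3 + 26*q^2 - 12*q + 32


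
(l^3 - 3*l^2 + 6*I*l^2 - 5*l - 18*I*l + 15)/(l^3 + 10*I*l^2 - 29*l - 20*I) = (l - 3)/(l + 4*I)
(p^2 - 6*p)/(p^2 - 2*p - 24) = p/(p + 4)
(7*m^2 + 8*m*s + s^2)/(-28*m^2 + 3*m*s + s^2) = (m + s)/(-4*m + s)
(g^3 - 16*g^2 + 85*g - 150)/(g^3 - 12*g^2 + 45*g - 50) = (g - 6)/(g - 2)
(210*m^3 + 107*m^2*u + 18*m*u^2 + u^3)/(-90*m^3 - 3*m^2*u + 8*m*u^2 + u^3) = (7*m + u)/(-3*m + u)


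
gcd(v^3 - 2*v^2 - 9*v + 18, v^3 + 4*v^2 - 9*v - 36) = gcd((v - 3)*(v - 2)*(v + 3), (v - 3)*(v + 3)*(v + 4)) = v^2 - 9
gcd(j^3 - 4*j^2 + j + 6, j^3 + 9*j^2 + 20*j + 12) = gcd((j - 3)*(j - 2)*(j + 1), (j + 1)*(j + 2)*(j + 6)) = j + 1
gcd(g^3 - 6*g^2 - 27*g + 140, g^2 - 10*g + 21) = g - 7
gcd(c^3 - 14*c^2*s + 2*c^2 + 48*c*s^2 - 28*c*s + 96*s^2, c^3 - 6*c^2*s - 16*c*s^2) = -c + 8*s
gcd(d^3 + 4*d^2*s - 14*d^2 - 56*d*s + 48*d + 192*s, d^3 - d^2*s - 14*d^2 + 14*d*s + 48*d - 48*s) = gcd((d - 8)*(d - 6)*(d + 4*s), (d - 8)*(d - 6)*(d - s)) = d^2 - 14*d + 48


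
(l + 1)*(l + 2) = l^2 + 3*l + 2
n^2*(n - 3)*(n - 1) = n^4 - 4*n^3 + 3*n^2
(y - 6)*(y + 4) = y^2 - 2*y - 24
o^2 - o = o*(o - 1)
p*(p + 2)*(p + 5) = p^3 + 7*p^2 + 10*p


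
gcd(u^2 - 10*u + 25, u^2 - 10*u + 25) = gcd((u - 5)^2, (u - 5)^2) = u^2 - 10*u + 25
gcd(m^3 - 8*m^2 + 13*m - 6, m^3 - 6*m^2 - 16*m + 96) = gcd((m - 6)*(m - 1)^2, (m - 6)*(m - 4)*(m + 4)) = m - 6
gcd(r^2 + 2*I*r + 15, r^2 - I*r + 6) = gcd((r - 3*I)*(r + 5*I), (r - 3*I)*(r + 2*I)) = r - 3*I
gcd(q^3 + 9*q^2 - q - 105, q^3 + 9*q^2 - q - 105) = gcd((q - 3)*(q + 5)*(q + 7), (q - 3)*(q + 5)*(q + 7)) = q^3 + 9*q^2 - q - 105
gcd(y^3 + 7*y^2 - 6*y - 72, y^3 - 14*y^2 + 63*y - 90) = y - 3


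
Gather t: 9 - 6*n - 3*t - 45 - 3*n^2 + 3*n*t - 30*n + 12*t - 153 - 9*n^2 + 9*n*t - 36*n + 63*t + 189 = -12*n^2 - 72*n + t*(12*n + 72)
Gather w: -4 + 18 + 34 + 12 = 60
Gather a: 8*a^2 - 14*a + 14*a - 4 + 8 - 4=8*a^2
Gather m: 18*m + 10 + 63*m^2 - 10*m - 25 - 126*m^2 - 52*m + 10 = -63*m^2 - 44*m - 5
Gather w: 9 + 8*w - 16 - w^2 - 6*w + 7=-w^2 + 2*w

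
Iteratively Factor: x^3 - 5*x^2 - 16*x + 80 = (x + 4)*(x^2 - 9*x + 20) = (x - 4)*(x + 4)*(x - 5)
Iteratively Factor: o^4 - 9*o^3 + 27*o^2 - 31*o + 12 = (o - 1)*(o^3 - 8*o^2 + 19*o - 12) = (o - 1)^2*(o^2 - 7*o + 12) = (o - 4)*(o - 1)^2*(o - 3)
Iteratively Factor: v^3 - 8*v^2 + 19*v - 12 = (v - 1)*(v^2 - 7*v + 12) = (v - 4)*(v - 1)*(v - 3)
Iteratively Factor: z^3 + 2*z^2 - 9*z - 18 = (z - 3)*(z^2 + 5*z + 6) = (z - 3)*(z + 2)*(z + 3)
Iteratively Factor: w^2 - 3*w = (w - 3)*(w)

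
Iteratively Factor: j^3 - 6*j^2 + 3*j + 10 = (j + 1)*(j^2 - 7*j + 10) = (j - 2)*(j + 1)*(j - 5)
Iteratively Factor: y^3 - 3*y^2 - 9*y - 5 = (y + 1)*(y^2 - 4*y - 5) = (y + 1)^2*(y - 5)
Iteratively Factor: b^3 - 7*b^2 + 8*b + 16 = (b - 4)*(b^2 - 3*b - 4) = (b - 4)*(b + 1)*(b - 4)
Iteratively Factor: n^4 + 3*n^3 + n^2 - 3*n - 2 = (n + 2)*(n^3 + n^2 - n - 1) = (n + 1)*(n + 2)*(n^2 - 1) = (n - 1)*(n + 1)*(n + 2)*(n + 1)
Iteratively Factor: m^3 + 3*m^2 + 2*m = (m + 1)*(m^2 + 2*m) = (m + 1)*(m + 2)*(m)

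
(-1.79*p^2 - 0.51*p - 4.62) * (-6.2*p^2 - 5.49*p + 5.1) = 11.098*p^4 + 12.9891*p^3 + 22.3149*p^2 + 22.7628*p - 23.562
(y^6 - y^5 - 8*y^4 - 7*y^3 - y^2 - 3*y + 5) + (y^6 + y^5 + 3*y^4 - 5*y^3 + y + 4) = 2*y^6 - 5*y^4 - 12*y^3 - y^2 - 2*y + 9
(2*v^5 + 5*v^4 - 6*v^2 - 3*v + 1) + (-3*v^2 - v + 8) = 2*v^5 + 5*v^4 - 9*v^2 - 4*v + 9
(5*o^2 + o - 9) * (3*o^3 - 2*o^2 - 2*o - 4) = 15*o^5 - 7*o^4 - 39*o^3 - 4*o^2 + 14*o + 36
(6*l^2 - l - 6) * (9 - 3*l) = -18*l^3 + 57*l^2 + 9*l - 54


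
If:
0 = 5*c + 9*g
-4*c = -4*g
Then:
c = 0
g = 0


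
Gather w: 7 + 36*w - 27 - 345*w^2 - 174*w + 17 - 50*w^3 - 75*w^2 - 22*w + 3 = -50*w^3 - 420*w^2 - 160*w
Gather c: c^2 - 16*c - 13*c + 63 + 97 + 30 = c^2 - 29*c + 190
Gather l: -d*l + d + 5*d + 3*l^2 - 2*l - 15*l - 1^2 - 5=6*d + 3*l^2 + l*(-d - 17) - 6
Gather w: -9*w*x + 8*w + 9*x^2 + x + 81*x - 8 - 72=w*(8 - 9*x) + 9*x^2 + 82*x - 80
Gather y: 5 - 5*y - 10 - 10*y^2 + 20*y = -10*y^2 + 15*y - 5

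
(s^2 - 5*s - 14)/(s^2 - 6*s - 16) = (s - 7)/(s - 8)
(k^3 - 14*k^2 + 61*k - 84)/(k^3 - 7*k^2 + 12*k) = (k - 7)/k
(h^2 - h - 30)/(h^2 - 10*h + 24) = (h + 5)/(h - 4)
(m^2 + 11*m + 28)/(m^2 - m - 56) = (m + 4)/(m - 8)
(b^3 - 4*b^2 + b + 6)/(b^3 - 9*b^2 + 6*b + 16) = (b - 3)/(b - 8)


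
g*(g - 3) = g^2 - 3*g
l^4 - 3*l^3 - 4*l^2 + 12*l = l*(l - 3)*(l - 2)*(l + 2)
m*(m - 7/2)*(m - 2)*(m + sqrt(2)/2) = m^4 - 11*m^3/2 + sqrt(2)*m^3/2 - 11*sqrt(2)*m^2/4 + 7*m^2 + 7*sqrt(2)*m/2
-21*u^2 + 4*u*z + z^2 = (-3*u + z)*(7*u + z)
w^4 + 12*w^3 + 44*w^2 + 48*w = w*(w + 2)*(w + 4)*(w + 6)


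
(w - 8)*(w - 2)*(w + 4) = w^3 - 6*w^2 - 24*w + 64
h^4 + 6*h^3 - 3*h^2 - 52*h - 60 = (h - 3)*(h + 2)^2*(h + 5)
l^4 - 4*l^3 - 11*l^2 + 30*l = l*(l - 5)*(l - 2)*(l + 3)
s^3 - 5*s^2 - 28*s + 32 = (s - 8)*(s - 1)*(s + 4)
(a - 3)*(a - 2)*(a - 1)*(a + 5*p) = a^4 + 5*a^3*p - 6*a^3 - 30*a^2*p + 11*a^2 + 55*a*p - 6*a - 30*p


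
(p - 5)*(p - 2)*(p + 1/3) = p^3 - 20*p^2/3 + 23*p/3 + 10/3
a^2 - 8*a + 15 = (a - 5)*(a - 3)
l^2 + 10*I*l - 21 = (l + 3*I)*(l + 7*I)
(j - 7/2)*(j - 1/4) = j^2 - 15*j/4 + 7/8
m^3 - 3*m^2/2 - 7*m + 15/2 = (m - 3)*(m - 1)*(m + 5/2)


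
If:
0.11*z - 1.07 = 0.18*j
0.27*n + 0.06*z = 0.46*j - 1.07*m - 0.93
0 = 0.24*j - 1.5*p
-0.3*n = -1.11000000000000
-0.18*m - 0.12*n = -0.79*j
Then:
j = 0.03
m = -2.34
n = 3.70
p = 0.00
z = 9.78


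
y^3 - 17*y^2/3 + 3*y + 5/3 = (y - 5)*(y - 1)*(y + 1/3)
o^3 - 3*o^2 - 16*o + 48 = (o - 4)*(o - 3)*(o + 4)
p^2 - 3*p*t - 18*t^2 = (p - 6*t)*(p + 3*t)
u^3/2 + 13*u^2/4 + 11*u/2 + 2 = (u/2 + 1)*(u + 1/2)*(u + 4)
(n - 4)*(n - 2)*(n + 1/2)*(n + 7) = n^4 + 3*n^3/2 - 67*n^2/2 + 39*n + 28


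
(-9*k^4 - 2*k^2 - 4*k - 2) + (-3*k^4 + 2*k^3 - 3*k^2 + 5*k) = -12*k^4 + 2*k^3 - 5*k^2 + k - 2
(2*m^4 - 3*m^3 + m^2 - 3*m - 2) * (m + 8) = 2*m^5 + 13*m^4 - 23*m^3 + 5*m^2 - 26*m - 16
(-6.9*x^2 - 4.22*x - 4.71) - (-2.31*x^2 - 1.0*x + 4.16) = -4.59*x^2 - 3.22*x - 8.87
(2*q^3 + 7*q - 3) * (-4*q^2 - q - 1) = -8*q^5 - 2*q^4 - 30*q^3 + 5*q^2 - 4*q + 3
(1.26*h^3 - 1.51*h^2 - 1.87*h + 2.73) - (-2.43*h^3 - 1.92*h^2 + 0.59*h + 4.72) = 3.69*h^3 + 0.41*h^2 - 2.46*h - 1.99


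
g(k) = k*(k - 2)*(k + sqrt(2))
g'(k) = k*(k - 2) + k*(k + sqrt(2)) + (k - 2)*(k + sqrt(2))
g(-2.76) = -17.68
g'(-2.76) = 23.26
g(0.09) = -0.26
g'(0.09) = -2.91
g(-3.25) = -31.32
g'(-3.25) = 32.67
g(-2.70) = -16.32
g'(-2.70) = 22.20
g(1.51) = -2.16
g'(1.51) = 2.24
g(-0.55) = 1.21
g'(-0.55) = -1.28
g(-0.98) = 1.27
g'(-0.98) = 1.20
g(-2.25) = -7.99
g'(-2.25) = 15.00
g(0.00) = 0.00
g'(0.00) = -2.83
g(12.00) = 1609.71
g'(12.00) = 415.11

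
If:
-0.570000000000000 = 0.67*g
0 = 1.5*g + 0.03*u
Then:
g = -0.85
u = 42.54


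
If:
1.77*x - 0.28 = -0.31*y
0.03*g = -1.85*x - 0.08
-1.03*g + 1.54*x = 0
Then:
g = -0.06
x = -0.04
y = 1.14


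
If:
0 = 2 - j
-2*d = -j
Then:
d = 1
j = 2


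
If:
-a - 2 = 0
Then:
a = -2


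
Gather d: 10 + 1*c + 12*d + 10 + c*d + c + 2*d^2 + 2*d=2*c + 2*d^2 + d*(c + 14) + 20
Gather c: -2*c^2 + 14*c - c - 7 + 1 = -2*c^2 + 13*c - 6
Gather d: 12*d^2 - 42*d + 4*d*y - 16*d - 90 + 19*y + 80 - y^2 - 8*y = 12*d^2 + d*(4*y - 58) - y^2 + 11*y - 10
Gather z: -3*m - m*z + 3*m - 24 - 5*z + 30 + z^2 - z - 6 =z^2 + z*(-m - 6)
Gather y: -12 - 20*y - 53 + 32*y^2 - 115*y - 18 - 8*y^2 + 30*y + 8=24*y^2 - 105*y - 75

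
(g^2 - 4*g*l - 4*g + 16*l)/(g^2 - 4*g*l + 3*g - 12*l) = (g - 4)/(g + 3)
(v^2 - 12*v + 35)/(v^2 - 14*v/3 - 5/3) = 3*(v - 7)/(3*v + 1)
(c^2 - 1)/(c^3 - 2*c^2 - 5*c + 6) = (c + 1)/(c^2 - c - 6)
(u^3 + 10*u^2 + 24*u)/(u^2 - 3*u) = (u^2 + 10*u + 24)/(u - 3)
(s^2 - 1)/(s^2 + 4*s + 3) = (s - 1)/(s + 3)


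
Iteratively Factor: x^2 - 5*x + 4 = (x - 1)*(x - 4)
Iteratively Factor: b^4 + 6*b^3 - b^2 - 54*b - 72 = (b - 3)*(b^3 + 9*b^2 + 26*b + 24) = (b - 3)*(b + 2)*(b^2 + 7*b + 12) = (b - 3)*(b + 2)*(b + 3)*(b + 4)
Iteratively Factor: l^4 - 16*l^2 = (l - 4)*(l^3 + 4*l^2) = l*(l - 4)*(l^2 + 4*l) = l*(l - 4)*(l + 4)*(l)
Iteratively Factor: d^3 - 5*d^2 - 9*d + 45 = (d - 3)*(d^2 - 2*d - 15) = (d - 5)*(d - 3)*(d + 3)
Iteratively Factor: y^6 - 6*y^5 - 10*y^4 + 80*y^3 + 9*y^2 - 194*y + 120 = (y - 5)*(y^5 - y^4 - 15*y^3 + 5*y^2 + 34*y - 24) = (y - 5)*(y - 1)*(y^4 - 15*y^2 - 10*y + 24) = (y - 5)*(y - 4)*(y - 1)*(y^3 + 4*y^2 + y - 6) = (y - 5)*(y - 4)*(y - 1)^2*(y^2 + 5*y + 6) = (y - 5)*(y - 4)*(y - 1)^2*(y + 2)*(y + 3)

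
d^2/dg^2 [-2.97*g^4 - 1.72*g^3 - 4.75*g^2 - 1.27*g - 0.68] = -35.64*g^2 - 10.32*g - 9.5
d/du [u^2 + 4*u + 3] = 2*u + 4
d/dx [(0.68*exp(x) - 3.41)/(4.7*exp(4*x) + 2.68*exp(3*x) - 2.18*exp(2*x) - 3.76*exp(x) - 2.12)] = (-9.588*exp(4*x) + 60.4632*exp(3*x) + 28.8988*exp(2*x) - 14.8676*exp(x) - 14.2632)*exp(x)/(22.09*exp(8*x) + 25.192*exp(7*x) - 13.3096*exp(6*x) - 47.0288*exp(5*x) - 35.3292*exp(4*x) + 5.0304*exp(3*x) + 23.3808*exp(2*x) + 15.9424*exp(x) + 4.4944)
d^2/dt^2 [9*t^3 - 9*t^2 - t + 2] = 54*t - 18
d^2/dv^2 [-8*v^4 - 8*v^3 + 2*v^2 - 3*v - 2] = -96*v^2 - 48*v + 4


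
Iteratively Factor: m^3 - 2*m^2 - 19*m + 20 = (m - 5)*(m^2 + 3*m - 4) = (m - 5)*(m - 1)*(m + 4)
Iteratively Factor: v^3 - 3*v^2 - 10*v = (v)*(v^2 - 3*v - 10) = v*(v - 5)*(v + 2)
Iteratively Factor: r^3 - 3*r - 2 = (r - 2)*(r^2 + 2*r + 1) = (r - 2)*(r + 1)*(r + 1)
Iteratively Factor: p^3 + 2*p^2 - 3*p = (p - 1)*(p^2 + 3*p) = p*(p - 1)*(p + 3)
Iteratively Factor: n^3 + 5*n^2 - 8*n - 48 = (n - 3)*(n^2 + 8*n + 16) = (n - 3)*(n + 4)*(n + 4)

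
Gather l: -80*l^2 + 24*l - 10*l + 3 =-80*l^2 + 14*l + 3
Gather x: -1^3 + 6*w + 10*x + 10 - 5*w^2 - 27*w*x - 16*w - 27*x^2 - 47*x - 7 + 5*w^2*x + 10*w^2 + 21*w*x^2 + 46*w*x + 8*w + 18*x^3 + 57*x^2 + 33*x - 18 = 5*w^2 - 2*w + 18*x^3 + x^2*(21*w + 30) + x*(5*w^2 + 19*w - 4) - 16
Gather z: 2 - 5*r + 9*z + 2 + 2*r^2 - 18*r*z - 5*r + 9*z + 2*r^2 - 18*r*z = 4*r^2 - 10*r + z*(18 - 36*r) + 4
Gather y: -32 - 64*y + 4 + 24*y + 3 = -40*y - 25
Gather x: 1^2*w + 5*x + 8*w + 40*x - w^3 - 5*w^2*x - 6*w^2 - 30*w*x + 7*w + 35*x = -w^3 - 6*w^2 + 16*w + x*(-5*w^2 - 30*w + 80)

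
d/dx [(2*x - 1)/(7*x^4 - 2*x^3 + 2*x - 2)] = 2*(7*x^4 - 2*x^3 + 2*x - (2*x - 1)*(14*x^3 - 3*x^2 + 1) - 2)/(7*x^4 - 2*x^3 + 2*x - 2)^2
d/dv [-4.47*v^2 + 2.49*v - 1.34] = 2.49 - 8.94*v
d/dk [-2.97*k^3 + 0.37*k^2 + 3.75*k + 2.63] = -8.91*k^2 + 0.74*k + 3.75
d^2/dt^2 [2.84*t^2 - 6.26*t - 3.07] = 5.68000000000000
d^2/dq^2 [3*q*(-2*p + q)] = 6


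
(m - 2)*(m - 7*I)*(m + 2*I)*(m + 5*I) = m^4 - 2*m^3 + 39*m^2 - 78*m + 70*I*m - 140*I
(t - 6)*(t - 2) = t^2 - 8*t + 12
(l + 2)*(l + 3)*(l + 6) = l^3 + 11*l^2 + 36*l + 36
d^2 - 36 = (d - 6)*(d + 6)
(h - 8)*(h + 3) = h^2 - 5*h - 24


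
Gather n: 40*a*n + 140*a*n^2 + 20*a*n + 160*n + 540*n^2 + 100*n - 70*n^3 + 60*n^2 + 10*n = -70*n^3 + n^2*(140*a + 600) + n*(60*a + 270)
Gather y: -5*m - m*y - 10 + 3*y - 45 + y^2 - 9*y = -5*m + y^2 + y*(-m - 6) - 55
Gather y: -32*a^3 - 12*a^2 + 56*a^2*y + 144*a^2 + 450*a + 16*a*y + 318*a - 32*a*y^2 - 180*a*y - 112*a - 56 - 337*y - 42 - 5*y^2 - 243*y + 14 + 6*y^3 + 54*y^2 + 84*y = -32*a^3 + 132*a^2 + 656*a + 6*y^3 + y^2*(49 - 32*a) + y*(56*a^2 - 164*a - 496) - 84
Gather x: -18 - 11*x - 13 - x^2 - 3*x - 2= -x^2 - 14*x - 33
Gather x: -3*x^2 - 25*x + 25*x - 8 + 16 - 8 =-3*x^2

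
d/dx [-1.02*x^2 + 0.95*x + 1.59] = 0.95 - 2.04*x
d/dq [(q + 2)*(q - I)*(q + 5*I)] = 3*q^2 + q*(4 + 8*I) + 5 + 8*I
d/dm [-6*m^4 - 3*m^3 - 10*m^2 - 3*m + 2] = -24*m^3 - 9*m^2 - 20*m - 3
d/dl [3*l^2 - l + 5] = 6*l - 1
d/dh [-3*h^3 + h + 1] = 1 - 9*h^2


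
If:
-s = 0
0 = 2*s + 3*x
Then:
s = 0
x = 0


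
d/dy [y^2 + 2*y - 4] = 2*y + 2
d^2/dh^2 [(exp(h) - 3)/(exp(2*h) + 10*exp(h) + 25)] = (exp(2*h) - 32*exp(h) + 55)*exp(h)/(exp(4*h) + 20*exp(3*h) + 150*exp(2*h) + 500*exp(h) + 625)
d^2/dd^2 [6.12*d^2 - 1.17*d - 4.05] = 12.2400000000000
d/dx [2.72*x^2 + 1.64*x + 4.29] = 5.44*x + 1.64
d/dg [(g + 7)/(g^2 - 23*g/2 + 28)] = 2*(-2*g^2 - 28*g + 217)/(4*g^4 - 92*g^3 + 753*g^2 - 2576*g + 3136)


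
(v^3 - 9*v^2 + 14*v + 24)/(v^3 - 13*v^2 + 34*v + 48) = (v - 4)/(v - 8)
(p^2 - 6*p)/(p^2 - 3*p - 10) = p*(6 - p)/(-p^2 + 3*p + 10)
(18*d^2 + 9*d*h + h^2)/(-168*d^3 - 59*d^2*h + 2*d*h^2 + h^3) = (-6*d - h)/(56*d^2 + d*h - h^2)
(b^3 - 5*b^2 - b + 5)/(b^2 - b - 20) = (b^2 - 1)/(b + 4)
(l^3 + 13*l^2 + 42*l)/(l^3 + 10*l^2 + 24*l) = (l + 7)/(l + 4)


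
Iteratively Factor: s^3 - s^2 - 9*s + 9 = (s - 3)*(s^2 + 2*s - 3) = (s - 3)*(s - 1)*(s + 3)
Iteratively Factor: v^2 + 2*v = (v)*(v + 2)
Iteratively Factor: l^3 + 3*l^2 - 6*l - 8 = (l + 1)*(l^2 + 2*l - 8) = (l - 2)*(l + 1)*(l + 4)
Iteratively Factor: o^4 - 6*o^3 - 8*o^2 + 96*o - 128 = (o + 4)*(o^3 - 10*o^2 + 32*o - 32) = (o - 4)*(o + 4)*(o^2 - 6*o + 8) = (o - 4)*(o - 2)*(o + 4)*(o - 4)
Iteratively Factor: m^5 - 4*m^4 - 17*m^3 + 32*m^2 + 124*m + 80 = (m + 2)*(m^4 - 6*m^3 - 5*m^2 + 42*m + 40) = (m - 4)*(m + 2)*(m^3 - 2*m^2 - 13*m - 10) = (m - 4)*(m + 1)*(m + 2)*(m^2 - 3*m - 10) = (m - 4)*(m + 1)*(m + 2)^2*(m - 5)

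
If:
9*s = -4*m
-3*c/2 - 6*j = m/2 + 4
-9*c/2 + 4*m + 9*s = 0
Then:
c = 0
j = 3*s/16 - 2/3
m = -9*s/4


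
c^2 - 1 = (c - 1)*(c + 1)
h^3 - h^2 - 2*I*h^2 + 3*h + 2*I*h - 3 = (h - 1)*(h - 3*I)*(h + I)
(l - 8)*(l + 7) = l^2 - l - 56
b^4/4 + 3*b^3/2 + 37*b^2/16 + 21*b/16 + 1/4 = (b/4 + 1)*(b + 1/2)^2*(b + 1)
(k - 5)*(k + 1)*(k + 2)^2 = k^4 - 17*k^2 - 36*k - 20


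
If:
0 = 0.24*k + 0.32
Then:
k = -1.33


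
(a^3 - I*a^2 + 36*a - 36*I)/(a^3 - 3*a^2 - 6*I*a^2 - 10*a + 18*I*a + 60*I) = (a^2 + 5*I*a + 6)/(a^2 - 3*a - 10)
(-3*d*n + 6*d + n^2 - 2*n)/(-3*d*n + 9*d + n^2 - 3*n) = (n - 2)/(n - 3)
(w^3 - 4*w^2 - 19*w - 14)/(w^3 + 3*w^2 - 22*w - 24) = (w^2 - 5*w - 14)/(w^2 + 2*w - 24)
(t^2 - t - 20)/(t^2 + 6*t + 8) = (t - 5)/(t + 2)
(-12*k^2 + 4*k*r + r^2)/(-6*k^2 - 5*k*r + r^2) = (12*k^2 - 4*k*r - r^2)/(6*k^2 + 5*k*r - r^2)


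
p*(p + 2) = p^2 + 2*p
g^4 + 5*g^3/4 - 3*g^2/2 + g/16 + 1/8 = (g - 1/2)^2*(g + 1/4)*(g + 2)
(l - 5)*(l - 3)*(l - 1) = l^3 - 9*l^2 + 23*l - 15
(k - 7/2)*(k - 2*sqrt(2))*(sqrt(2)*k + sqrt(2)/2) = sqrt(2)*k^3 - 3*sqrt(2)*k^2 - 4*k^2 - 7*sqrt(2)*k/4 + 12*k + 7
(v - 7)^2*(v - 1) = v^3 - 15*v^2 + 63*v - 49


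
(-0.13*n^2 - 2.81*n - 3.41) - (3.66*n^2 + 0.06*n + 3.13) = -3.79*n^2 - 2.87*n - 6.54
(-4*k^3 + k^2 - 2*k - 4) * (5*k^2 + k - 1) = -20*k^5 + k^4 - 5*k^3 - 23*k^2 - 2*k + 4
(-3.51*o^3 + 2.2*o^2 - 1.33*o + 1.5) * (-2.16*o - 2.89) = 7.5816*o^4 + 5.3919*o^3 - 3.4852*o^2 + 0.6037*o - 4.335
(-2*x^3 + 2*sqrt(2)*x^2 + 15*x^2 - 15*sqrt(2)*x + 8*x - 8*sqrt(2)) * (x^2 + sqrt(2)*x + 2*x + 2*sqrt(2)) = -2*x^5 + 11*x^4 + 42*x^3 - 6*x^2 - 76*x - 32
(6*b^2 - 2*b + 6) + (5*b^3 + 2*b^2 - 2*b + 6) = 5*b^3 + 8*b^2 - 4*b + 12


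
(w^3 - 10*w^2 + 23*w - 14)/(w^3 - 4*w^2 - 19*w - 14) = (w^2 - 3*w + 2)/(w^2 + 3*w + 2)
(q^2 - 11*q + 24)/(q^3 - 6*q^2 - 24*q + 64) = (q - 3)/(q^2 + 2*q - 8)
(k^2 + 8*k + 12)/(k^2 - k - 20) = (k^2 + 8*k + 12)/(k^2 - k - 20)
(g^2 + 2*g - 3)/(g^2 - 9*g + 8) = (g + 3)/(g - 8)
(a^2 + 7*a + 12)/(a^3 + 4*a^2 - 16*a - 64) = (a + 3)/(a^2 - 16)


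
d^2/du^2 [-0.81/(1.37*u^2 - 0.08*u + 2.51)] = (3.040578*u^2 - 0.177552*u - 0.81*(2.74*u - 0.08)*(5.48*u - 0.16) + 5.570694)/(1.37*u^2 - 0.08*u + 2.51)^3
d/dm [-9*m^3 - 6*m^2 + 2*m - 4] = -27*m^2 - 12*m + 2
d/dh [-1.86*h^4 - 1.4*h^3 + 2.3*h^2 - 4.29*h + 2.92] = -7.44*h^3 - 4.2*h^2 + 4.6*h - 4.29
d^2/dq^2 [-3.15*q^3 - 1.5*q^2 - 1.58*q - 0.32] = -18.9*q - 3.0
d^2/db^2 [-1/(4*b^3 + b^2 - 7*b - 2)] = 2*((12*b + 1)*(4*b^3 + b^2 - 7*b - 2) - (12*b^2 + 2*b - 7)^2)/(4*b^3 + b^2 - 7*b - 2)^3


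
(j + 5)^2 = j^2 + 10*j + 25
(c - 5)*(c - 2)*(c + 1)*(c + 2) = c^4 - 4*c^3 - 9*c^2 + 16*c + 20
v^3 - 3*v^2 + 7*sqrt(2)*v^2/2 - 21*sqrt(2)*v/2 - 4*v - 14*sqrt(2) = (v - 4)*(v + 1)*(v + 7*sqrt(2)/2)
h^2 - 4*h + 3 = (h - 3)*(h - 1)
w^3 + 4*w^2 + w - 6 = (w - 1)*(w + 2)*(w + 3)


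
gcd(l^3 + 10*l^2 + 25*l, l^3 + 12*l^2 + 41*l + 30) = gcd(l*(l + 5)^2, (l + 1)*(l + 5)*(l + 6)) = l + 5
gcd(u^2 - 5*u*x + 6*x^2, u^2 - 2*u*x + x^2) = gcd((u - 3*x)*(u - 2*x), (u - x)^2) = 1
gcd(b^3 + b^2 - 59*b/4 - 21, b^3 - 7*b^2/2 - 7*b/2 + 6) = b^2 - 5*b/2 - 6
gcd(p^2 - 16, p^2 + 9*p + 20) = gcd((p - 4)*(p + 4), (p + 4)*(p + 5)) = p + 4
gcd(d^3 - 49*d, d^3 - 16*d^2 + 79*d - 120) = 1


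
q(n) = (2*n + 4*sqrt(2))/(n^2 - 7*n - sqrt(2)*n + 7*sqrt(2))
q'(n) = (2*n + 4*sqrt(2))*(-2*n + sqrt(2) + 7)/(n^2 - 7*n - sqrt(2)*n + 7*sqrt(2))^2 + 2/(n^2 - 7*n - sqrt(2)*n + 7*sqrt(2)) = 2*(n^2 - 7*n - sqrt(2)*n + (n + 2*sqrt(2))*(-2*n + sqrt(2) + 7) + 7*sqrt(2))/(n^2 - 7*n - sqrt(2)*n + 7*sqrt(2))^2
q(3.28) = -1.76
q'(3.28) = 0.18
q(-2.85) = 0.00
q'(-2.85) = 0.05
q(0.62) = 1.36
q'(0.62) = 2.32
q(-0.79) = 0.24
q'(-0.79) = 0.25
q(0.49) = 1.10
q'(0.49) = 1.70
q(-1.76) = 0.08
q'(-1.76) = 0.10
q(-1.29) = 0.14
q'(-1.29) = 0.16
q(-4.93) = -0.06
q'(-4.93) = 0.01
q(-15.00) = -0.07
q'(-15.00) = 0.00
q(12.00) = 0.56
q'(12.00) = -0.13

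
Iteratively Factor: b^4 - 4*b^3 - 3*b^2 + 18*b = (b + 2)*(b^3 - 6*b^2 + 9*b) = (b - 3)*(b + 2)*(b^2 - 3*b) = b*(b - 3)*(b + 2)*(b - 3)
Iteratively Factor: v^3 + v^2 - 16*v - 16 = (v + 1)*(v^2 - 16) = (v - 4)*(v + 1)*(v + 4)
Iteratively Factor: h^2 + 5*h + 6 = (h + 2)*(h + 3)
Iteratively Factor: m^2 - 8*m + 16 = (m - 4)*(m - 4)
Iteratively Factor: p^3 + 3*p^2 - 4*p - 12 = (p - 2)*(p^2 + 5*p + 6) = (p - 2)*(p + 2)*(p + 3)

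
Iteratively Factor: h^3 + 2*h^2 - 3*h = (h + 3)*(h^2 - h) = (h - 1)*(h + 3)*(h)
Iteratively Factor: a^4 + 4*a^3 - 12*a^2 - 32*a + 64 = (a - 2)*(a^3 + 6*a^2 - 32) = (a - 2)^2*(a^2 + 8*a + 16) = (a - 2)^2*(a + 4)*(a + 4)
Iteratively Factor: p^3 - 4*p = (p)*(p^2 - 4) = p*(p + 2)*(p - 2)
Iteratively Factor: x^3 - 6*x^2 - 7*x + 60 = (x - 4)*(x^2 - 2*x - 15) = (x - 4)*(x + 3)*(x - 5)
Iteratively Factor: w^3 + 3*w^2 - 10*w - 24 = (w + 2)*(w^2 + w - 12) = (w + 2)*(w + 4)*(w - 3)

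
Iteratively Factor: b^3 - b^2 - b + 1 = (b + 1)*(b^2 - 2*b + 1) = (b - 1)*(b + 1)*(b - 1)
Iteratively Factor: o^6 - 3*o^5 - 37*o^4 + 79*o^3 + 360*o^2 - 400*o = (o - 1)*(o^5 - 2*o^4 - 39*o^3 + 40*o^2 + 400*o) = o*(o - 1)*(o^4 - 2*o^3 - 39*o^2 + 40*o + 400) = o*(o - 5)*(o - 1)*(o^3 + 3*o^2 - 24*o - 80) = o*(o - 5)*(o - 1)*(o + 4)*(o^2 - o - 20) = o*(o - 5)^2*(o - 1)*(o + 4)*(o + 4)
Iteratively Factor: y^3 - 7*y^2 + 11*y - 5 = (y - 1)*(y^2 - 6*y + 5) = (y - 1)^2*(y - 5)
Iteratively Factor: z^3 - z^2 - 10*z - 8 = (z - 4)*(z^2 + 3*z + 2) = (z - 4)*(z + 2)*(z + 1)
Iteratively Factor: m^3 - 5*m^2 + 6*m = (m - 3)*(m^2 - 2*m) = (m - 3)*(m - 2)*(m)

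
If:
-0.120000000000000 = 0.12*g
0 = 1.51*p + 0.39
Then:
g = -1.00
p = -0.26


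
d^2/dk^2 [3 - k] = 0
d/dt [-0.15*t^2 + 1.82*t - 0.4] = 1.82 - 0.3*t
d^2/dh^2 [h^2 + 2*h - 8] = 2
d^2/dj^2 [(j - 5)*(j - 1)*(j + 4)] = 6*j - 4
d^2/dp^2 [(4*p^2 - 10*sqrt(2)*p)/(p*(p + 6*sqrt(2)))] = -68*sqrt(2)/(p^3 + 18*sqrt(2)*p^2 + 216*p + 432*sqrt(2))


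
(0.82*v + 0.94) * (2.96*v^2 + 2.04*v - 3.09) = 2.4272*v^3 + 4.4552*v^2 - 0.6162*v - 2.9046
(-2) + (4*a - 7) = 4*a - 9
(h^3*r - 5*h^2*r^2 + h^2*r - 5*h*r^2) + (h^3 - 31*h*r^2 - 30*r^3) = h^3*r + h^3 - 5*h^2*r^2 + h^2*r - 36*h*r^2 - 30*r^3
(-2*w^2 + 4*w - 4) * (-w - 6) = 2*w^3 + 8*w^2 - 20*w + 24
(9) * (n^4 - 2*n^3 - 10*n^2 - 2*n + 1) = 9*n^4 - 18*n^3 - 90*n^2 - 18*n + 9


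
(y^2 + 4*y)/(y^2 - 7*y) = (y + 4)/(y - 7)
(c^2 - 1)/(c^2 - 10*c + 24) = (c^2 - 1)/(c^2 - 10*c + 24)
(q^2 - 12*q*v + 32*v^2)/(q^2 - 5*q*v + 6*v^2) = (q^2 - 12*q*v + 32*v^2)/(q^2 - 5*q*v + 6*v^2)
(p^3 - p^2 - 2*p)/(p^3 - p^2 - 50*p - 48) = p*(p - 2)/(p^2 - 2*p - 48)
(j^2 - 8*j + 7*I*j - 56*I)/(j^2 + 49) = (j - 8)/(j - 7*I)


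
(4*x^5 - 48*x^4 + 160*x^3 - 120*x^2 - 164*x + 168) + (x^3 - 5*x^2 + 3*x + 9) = 4*x^5 - 48*x^4 + 161*x^3 - 125*x^2 - 161*x + 177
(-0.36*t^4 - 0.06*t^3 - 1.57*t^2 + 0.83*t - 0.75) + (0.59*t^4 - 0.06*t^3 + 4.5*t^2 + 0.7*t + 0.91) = 0.23*t^4 - 0.12*t^3 + 2.93*t^2 + 1.53*t + 0.16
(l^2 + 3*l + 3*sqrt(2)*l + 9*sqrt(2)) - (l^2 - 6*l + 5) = 3*sqrt(2)*l + 9*l - 5 + 9*sqrt(2)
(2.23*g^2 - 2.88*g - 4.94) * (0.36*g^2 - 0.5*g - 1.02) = 0.8028*g^4 - 2.1518*g^3 - 2.613*g^2 + 5.4076*g + 5.0388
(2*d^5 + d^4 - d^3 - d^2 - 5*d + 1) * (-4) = -8*d^5 - 4*d^4 + 4*d^3 + 4*d^2 + 20*d - 4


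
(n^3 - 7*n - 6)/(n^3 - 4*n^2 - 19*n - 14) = (n - 3)/(n - 7)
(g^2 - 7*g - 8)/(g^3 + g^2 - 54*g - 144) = (g + 1)/(g^2 + 9*g + 18)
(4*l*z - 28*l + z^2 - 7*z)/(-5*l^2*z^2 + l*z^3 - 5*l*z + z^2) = (-4*l*z + 28*l - z^2 + 7*z)/(z*(5*l^2*z - l*z^2 + 5*l - z))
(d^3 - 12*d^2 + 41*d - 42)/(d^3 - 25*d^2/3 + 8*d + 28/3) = 3*(d - 3)/(3*d + 2)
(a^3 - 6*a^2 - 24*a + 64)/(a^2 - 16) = (a^2 - 10*a + 16)/(a - 4)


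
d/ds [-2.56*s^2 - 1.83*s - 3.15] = -5.12*s - 1.83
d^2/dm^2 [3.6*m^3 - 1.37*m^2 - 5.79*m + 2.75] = 21.6*m - 2.74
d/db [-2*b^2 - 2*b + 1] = -4*b - 2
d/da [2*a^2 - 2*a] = 4*a - 2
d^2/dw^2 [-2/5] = 0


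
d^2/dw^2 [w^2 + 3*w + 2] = 2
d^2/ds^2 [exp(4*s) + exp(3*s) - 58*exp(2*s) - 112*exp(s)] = (16*exp(3*s) + 9*exp(2*s) - 232*exp(s) - 112)*exp(s)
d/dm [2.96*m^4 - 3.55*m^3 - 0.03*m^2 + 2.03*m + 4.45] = 11.84*m^3 - 10.65*m^2 - 0.06*m + 2.03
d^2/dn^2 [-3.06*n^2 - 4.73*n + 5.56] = -6.12000000000000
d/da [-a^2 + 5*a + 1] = 5 - 2*a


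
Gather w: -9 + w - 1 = w - 10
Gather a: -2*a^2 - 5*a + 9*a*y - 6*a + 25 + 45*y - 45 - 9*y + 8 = -2*a^2 + a*(9*y - 11) + 36*y - 12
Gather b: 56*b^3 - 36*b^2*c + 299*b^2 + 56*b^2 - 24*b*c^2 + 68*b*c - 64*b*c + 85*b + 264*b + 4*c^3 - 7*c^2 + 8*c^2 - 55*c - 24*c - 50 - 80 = 56*b^3 + b^2*(355 - 36*c) + b*(-24*c^2 + 4*c + 349) + 4*c^3 + c^2 - 79*c - 130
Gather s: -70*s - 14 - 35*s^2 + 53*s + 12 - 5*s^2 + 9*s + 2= -40*s^2 - 8*s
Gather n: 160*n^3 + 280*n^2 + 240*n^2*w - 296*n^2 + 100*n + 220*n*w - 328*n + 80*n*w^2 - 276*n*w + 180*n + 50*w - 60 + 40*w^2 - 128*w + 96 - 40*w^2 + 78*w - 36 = 160*n^3 + n^2*(240*w - 16) + n*(80*w^2 - 56*w - 48)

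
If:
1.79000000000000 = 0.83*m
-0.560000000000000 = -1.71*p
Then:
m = 2.16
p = 0.33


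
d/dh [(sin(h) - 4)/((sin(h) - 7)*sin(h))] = (-cos(h) + 8/tan(h) - 28*cos(h)/sin(h)^2)/(sin(h) - 7)^2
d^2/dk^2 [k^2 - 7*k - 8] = 2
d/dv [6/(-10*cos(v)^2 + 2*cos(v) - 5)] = 12*(1 - 10*cos(v))*sin(v)/(10*cos(v)^2 - 2*cos(v) + 5)^2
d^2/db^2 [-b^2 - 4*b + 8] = -2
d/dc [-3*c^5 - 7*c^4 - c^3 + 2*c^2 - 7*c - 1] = -15*c^4 - 28*c^3 - 3*c^2 + 4*c - 7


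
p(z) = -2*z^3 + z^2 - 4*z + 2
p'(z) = -6*z^2 + 2*z - 4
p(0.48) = 0.09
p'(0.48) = -4.42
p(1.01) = -3.08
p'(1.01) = -8.10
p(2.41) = -29.83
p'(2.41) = -34.03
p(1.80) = -13.62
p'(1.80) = -19.84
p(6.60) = -555.83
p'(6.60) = -252.16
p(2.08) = -19.99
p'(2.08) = -25.80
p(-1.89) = 26.63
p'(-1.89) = -29.21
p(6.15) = -449.99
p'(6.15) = -218.64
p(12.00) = -3358.00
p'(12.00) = -844.00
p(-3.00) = 77.00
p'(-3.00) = -64.00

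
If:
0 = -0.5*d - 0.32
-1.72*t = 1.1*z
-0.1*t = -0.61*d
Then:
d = -0.64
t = -3.90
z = 6.10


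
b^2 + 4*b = b*(b + 4)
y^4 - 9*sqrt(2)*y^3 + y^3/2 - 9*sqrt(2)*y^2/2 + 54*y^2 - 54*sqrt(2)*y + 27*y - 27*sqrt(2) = (y + 1/2)*(y - 3*sqrt(2))^3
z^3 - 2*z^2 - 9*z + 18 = (z - 3)*(z - 2)*(z + 3)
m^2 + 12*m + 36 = (m + 6)^2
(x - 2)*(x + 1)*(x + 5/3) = x^3 + 2*x^2/3 - 11*x/3 - 10/3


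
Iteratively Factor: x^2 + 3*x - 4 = (x + 4)*(x - 1)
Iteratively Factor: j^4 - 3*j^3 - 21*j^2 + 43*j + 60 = (j + 1)*(j^3 - 4*j^2 - 17*j + 60) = (j - 5)*(j + 1)*(j^2 + j - 12) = (j - 5)*(j + 1)*(j + 4)*(j - 3)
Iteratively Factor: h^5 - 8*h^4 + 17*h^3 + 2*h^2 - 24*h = (h - 3)*(h^4 - 5*h^3 + 2*h^2 + 8*h) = (h - 3)*(h + 1)*(h^3 - 6*h^2 + 8*h) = h*(h - 3)*(h + 1)*(h^2 - 6*h + 8) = h*(h - 3)*(h - 2)*(h + 1)*(h - 4)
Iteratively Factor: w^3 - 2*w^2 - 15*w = (w)*(w^2 - 2*w - 15) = w*(w + 3)*(w - 5)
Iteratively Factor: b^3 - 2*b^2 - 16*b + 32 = (b + 4)*(b^2 - 6*b + 8) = (b - 2)*(b + 4)*(b - 4)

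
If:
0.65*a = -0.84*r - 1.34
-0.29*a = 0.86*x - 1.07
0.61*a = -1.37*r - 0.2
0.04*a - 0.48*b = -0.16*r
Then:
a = -4.41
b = 0.24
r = 1.82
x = 2.73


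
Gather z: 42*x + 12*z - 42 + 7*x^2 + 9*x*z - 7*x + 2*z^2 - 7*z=7*x^2 + 35*x + 2*z^2 + z*(9*x + 5) - 42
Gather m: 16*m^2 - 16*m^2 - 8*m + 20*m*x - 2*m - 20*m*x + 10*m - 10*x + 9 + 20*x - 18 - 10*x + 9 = 0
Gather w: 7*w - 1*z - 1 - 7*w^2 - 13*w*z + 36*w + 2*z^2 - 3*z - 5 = -7*w^2 + w*(43 - 13*z) + 2*z^2 - 4*z - 6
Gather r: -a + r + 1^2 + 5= -a + r + 6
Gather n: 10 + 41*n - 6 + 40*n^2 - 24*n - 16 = 40*n^2 + 17*n - 12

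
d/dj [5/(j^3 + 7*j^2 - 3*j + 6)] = 5*(-3*j^2 - 14*j + 3)/(j^3 + 7*j^2 - 3*j + 6)^2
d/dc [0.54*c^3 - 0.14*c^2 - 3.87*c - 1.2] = 1.62*c^2 - 0.28*c - 3.87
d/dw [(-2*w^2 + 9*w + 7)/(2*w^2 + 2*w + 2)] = (-11*w^2 - 18*w + 2)/(2*(w^4 + 2*w^3 + 3*w^2 + 2*w + 1))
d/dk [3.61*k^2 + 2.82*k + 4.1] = 7.22*k + 2.82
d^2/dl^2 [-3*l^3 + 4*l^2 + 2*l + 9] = 8 - 18*l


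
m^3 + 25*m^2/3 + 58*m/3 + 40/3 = (m + 4/3)*(m + 2)*(m + 5)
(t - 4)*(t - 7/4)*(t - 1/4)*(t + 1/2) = t^4 - 11*t^3/2 + 87*t^2/16 + 79*t/32 - 7/8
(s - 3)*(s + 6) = s^2 + 3*s - 18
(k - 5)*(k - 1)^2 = k^3 - 7*k^2 + 11*k - 5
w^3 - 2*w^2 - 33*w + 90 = (w - 5)*(w - 3)*(w + 6)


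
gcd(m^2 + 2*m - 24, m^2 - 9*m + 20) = m - 4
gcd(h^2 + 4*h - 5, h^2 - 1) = h - 1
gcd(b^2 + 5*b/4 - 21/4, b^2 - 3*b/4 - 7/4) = b - 7/4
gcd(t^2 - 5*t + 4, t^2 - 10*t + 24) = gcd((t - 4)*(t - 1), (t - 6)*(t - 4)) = t - 4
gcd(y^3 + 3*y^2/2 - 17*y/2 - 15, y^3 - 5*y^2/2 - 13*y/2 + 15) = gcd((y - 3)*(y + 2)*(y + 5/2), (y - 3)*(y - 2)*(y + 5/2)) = y^2 - y/2 - 15/2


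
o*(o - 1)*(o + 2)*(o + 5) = o^4 + 6*o^3 + 3*o^2 - 10*o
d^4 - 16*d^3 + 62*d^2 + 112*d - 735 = (d - 7)^2*(d - 5)*(d + 3)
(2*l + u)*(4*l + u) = 8*l^2 + 6*l*u + u^2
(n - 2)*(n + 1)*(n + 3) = n^3 + 2*n^2 - 5*n - 6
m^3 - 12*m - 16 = (m - 4)*(m + 2)^2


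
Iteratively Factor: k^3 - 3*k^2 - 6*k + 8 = (k - 4)*(k^2 + k - 2) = (k - 4)*(k + 2)*(k - 1)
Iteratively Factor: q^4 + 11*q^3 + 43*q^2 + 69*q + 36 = (q + 3)*(q^3 + 8*q^2 + 19*q + 12) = (q + 3)*(q + 4)*(q^2 + 4*q + 3) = (q + 3)^2*(q + 4)*(q + 1)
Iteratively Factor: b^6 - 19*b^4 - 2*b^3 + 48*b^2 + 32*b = (b + 1)*(b^5 - b^4 - 18*b^3 + 16*b^2 + 32*b) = b*(b + 1)*(b^4 - b^3 - 18*b^2 + 16*b + 32) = b*(b + 1)*(b + 4)*(b^3 - 5*b^2 + 2*b + 8) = b*(b + 1)^2*(b + 4)*(b^2 - 6*b + 8) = b*(b - 2)*(b + 1)^2*(b + 4)*(b - 4)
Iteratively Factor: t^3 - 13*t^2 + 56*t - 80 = (t - 5)*(t^2 - 8*t + 16) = (t - 5)*(t - 4)*(t - 4)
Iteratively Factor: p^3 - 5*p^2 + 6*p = (p - 2)*(p^2 - 3*p) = (p - 3)*(p - 2)*(p)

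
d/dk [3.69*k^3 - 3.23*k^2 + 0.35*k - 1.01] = 11.07*k^2 - 6.46*k + 0.35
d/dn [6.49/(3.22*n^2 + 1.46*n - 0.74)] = (-41.7956*n - 9.4754)/(3.22*n^2 + 1.46*n - 0.74)^2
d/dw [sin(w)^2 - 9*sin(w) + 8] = (2*sin(w) - 9)*cos(w)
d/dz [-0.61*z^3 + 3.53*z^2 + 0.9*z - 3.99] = -1.83*z^2 + 7.06*z + 0.9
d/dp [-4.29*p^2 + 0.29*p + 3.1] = 0.29 - 8.58*p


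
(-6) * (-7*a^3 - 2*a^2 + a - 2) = 42*a^3 + 12*a^2 - 6*a + 12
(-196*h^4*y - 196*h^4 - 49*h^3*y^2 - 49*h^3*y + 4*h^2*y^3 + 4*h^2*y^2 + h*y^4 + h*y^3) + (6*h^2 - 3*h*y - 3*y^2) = -196*h^4*y - 196*h^4 - 49*h^3*y^2 - 49*h^3*y + 4*h^2*y^3 + 4*h^2*y^2 + 6*h^2 + h*y^4 + h*y^3 - 3*h*y - 3*y^2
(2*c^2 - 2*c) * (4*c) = 8*c^3 - 8*c^2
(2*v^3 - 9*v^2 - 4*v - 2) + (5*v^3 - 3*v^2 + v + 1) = 7*v^3 - 12*v^2 - 3*v - 1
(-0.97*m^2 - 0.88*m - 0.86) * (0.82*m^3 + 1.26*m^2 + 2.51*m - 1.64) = -0.7954*m^5 - 1.9438*m^4 - 4.2487*m^3 - 1.7016*m^2 - 0.7154*m + 1.4104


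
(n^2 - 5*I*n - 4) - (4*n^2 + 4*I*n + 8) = -3*n^2 - 9*I*n - 12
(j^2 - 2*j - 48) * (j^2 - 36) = j^4 - 2*j^3 - 84*j^2 + 72*j + 1728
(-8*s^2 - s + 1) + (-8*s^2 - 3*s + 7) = -16*s^2 - 4*s + 8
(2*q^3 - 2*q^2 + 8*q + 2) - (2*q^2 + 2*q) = 2*q^3 - 4*q^2 + 6*q + 2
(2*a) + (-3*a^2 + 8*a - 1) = -3*a^2 + 10*a - 1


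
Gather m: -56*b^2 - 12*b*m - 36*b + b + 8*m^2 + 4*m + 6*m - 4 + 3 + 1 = -56*b^2 - 35*b + 8*m^2 + m*(10 - 12*b)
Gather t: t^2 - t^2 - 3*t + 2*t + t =0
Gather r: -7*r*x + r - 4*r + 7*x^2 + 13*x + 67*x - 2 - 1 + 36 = r*(-7*x - 3) + 7*x^2 + 80*x + 33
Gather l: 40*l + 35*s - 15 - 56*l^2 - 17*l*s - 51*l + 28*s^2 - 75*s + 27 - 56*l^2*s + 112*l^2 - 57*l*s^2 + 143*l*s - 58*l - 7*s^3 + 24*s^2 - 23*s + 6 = l^2*(56 - 56*s) + l*(-57*s^2 + 126*s - 69) - 7*s^3 + 52*s^2 - 63*s + 18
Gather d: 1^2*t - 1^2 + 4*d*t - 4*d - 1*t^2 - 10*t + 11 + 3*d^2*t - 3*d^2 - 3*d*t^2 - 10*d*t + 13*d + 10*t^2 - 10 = d^2*(3*t - 3) + d*(-3*t^2 - 6*t + 9) + 9*t^2 - 9*t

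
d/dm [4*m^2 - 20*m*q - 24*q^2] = 8*m - 20*q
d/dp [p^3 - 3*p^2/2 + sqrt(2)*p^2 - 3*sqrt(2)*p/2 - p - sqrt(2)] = 3*p^2 - 3*p + 2*sqrt(2)*p - 3*sqrt(2)/2 - 1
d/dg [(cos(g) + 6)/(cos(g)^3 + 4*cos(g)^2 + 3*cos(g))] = 2*(cos(g)^3 + 11*cos(g)^2 + 24*cos(g) + 9)*sin(g)/((cos(g) + 1)^2*(cos(g) + 3)^2*cos(g)^2)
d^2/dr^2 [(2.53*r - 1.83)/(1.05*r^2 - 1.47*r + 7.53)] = ((11.2812 - 15.939*r)*(1.05*r^2 - 1.47*r + 7.53) + (2.1*r - 1.47)*(2.53*r - 1.83)*(4.2*r - 2.94))/(1.05*r^2 - 1.47*r + 7.53)^3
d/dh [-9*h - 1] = -9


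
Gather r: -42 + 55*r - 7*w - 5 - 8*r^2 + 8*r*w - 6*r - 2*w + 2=-8*r^2 + r*(8*w + 49) - 9*w - 45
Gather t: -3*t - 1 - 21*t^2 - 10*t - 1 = -21*t^2 - 13*t - 2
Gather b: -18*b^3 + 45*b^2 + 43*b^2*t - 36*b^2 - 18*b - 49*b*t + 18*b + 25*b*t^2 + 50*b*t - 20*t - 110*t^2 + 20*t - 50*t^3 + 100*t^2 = -18*b^3 + b^2*(43*t + 9) + b*(25*t^2 + t) - 50*t^3 - 10*t^2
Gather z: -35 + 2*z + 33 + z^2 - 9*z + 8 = z^2 - 7*z + 6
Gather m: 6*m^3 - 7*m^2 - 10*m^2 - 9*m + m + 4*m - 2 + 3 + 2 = 6*m^3 - 17*m^2 - 4*m + 3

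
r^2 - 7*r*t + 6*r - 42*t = (r + 6)*(r - 7*t)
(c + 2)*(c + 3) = c^2 + 5*c + 6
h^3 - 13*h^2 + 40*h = h*(h - 8)*(h - 5)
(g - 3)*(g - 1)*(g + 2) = g^3 - 2*g^2 - 5*g + 6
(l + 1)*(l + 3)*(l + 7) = l^3 + 11*l^2 + 31*l + 21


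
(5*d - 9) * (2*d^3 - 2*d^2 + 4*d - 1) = 10*d^4 - 28*d^3 + 38*d^2 - 41*d + 9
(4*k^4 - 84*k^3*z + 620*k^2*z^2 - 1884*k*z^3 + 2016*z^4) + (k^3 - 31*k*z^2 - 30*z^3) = 4*k^4 - 84*k^3*z + k^3 + 620*k^2*z^2 - 1884*k*z^3 - 31*k*z^2 + 2016*z^4 - 30*z^3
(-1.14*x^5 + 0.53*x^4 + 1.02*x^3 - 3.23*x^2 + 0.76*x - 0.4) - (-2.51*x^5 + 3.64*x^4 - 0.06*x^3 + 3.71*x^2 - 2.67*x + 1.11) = 1.37*x^5 - 3.11*x^4 + 1.08*x^3 - 6.94*x^2 + 3.43*x - 1.51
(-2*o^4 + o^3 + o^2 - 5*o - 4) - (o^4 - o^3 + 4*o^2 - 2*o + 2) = -3*o^4 + 2*o^3 - 3*o^2 - 3*o - 6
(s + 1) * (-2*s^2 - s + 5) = -2*s^3 - 3*s^2 + 4*s + 5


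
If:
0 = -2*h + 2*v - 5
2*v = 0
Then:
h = -5/2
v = 0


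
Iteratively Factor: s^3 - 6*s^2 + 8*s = (s - 4)*(s^2 - 2*s) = (s - 4)*(s - 2)*(s)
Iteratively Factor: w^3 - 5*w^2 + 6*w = (w - 2)*(w^2 - 3*w) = w*(w - 2)*(w - 3)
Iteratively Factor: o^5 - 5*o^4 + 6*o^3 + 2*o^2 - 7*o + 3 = (o - 1)*(o^4 - 4*o^3 + 2*o^2 + 4*o - 3) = (o - 1)^2*(o^3 - 3*o^2 - o + 3) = (o - 1)^3*(o^2 - 2*o - 3) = (o - 1)^3*(o + 1)*(o - 3)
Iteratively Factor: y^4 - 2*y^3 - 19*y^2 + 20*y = (y - 5)*(y^3 + 3*y^2 - 4*y) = (y - 5)*(y + 4)*(y^2 - y) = y*(y - 5)*(y + 4)*(y - 1)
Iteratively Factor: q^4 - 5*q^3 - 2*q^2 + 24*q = (q + 2)*(q^3 - 7*q^2 + 12*q) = (q - 3)*(q + 2)*(q^2 - 4*q) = q*(q - 3)*(q + 2)*(q - 4)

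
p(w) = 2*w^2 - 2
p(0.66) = -1.13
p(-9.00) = 160.00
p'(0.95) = 3.80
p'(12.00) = 48.00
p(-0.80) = -0.72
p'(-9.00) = -36.00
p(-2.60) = 11.52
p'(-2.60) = -10.40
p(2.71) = 12.69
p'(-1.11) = -4.44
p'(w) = 4*w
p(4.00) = 30.00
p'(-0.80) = -3.20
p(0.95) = -0.20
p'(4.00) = 16.00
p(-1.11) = 0.46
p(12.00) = 286.00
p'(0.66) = 2.64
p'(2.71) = 10.84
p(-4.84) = 44.85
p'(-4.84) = -19.36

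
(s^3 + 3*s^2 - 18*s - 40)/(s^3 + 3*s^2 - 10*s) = (s^2 - 2*s - 8)/(s*(s - 2))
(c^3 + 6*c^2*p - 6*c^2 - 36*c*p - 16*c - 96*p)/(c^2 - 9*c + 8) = (c^2 + 6*c*p + 2*c + 12*p)/(c - 1)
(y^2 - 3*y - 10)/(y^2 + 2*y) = (y - 5)/y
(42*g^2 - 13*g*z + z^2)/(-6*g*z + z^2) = (-7*g + z)/z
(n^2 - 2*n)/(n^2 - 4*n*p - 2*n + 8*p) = n/(n - 4*p)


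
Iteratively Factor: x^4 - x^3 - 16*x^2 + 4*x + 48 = (x + 3)*(x^3 - 4*x^2 - 4*x + 16) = (x - 2)*(x + 3)*(x^2 - 2*x - 8) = (x - 4)*(x - 2)*(x + 3)*(x + 2)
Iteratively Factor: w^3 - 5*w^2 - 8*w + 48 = (w + 3)*(w^2 - 8*w + 16) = (w - 4)*(w + 3)*(w - 4)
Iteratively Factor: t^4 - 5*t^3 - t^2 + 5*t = (t - 5)*(t^3 - t) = (t - 5)*(t - 1)*(t^2 + t) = (t - 5)*(t - 1)*(t + 1)*(t)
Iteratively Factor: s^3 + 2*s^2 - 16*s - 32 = (s + 4)*(s^2 - 2*s - 8) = (s + 2)*(s + 4)*(s - 4)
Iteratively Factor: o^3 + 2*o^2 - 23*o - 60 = (o - 5)*(o^2 + 7*o + 12) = (o - 5)*(o + 4)*(o + 3)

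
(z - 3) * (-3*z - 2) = -3*z^2 + 7*z + 6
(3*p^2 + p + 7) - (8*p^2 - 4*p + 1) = -5*p^2 + 5*p + 6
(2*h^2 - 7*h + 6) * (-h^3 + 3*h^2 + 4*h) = -2*h^5 + 13*h^4 - 19*h^3 - 10*h^2 + 24*h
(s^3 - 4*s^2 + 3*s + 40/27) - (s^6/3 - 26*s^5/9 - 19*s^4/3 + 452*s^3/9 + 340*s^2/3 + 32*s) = -s^6/3 + 26*s^5/9 + 19*s^4/3 - 443*s^3/9 - 352*s^2/3 - 29*s + 40/27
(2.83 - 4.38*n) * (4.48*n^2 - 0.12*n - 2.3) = -19.6224*n^3 + 13.204*n^2 + 9.7344*n - 6.509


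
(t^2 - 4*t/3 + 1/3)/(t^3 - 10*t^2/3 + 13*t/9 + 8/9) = 3*(3*t - 1)/(9*t^2 - 21*t - 8)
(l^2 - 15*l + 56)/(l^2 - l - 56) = (l - 7)/(l + 7)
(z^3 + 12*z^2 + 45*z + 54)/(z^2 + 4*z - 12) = (z^2 + 6*z + 9)/(z - 2)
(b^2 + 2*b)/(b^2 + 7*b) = (b + 2)/(b + 7)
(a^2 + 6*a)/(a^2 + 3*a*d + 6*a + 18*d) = a/(a + 3*d)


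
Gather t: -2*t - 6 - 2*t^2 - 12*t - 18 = -2*t^2 - 14*t - 24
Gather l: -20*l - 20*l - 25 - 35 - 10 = -40*l - 70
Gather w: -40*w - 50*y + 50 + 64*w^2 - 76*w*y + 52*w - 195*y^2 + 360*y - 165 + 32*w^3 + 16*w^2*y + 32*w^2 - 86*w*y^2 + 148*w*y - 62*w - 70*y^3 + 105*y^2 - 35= 32*w^3 + w^2*(16*y + 96) + w*(-86*y^2 + 72*y - 50) - 70*y^3 - 90*y^2 + 310*y - 150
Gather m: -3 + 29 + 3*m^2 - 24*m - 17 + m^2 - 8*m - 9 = 4*m^2 - 32*m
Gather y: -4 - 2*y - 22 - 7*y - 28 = -9*y - 54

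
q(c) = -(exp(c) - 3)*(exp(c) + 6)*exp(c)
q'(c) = -(exp(c) - 3)*(exp(c) + 6)*exp(c) - (exp(c) - 3)*exp(2*c) - (exp(c) + 6)*exp(2*c)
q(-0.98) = 6.28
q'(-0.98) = 5.75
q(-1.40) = 4.24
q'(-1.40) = 4.03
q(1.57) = -93.84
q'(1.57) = -385.26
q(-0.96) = 6.40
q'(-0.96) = 5.84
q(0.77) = 14.81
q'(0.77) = -19.34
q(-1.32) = 4.58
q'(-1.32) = 4.32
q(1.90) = -312.62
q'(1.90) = -1044.46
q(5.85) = -42222109.68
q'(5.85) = -126317114.34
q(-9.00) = 0.00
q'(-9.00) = 0.00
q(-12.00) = 0.00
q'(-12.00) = 0.00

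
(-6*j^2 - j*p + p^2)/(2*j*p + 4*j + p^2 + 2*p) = (-3*j + p)/(p + 2)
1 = 1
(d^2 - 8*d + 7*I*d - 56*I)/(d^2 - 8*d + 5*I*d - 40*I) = (d + 7*I)/(d + 5*I)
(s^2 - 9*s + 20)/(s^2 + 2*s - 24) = (s - 5)/(s + 6)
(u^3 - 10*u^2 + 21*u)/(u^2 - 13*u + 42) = u*(u - 3)/(u - 6)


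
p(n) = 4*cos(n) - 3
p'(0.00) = 0.00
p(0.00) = 1.00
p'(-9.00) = 1.65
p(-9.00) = -6.64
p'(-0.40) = 1.56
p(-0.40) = 0.68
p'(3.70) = 2.12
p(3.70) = -6.39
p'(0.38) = -1.48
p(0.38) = 0.71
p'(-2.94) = 0.80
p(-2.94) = -6.92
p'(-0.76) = 2.76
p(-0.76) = -0.10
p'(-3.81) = -2.48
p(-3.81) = -6.14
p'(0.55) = -2.09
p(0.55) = 0.41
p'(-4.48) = -3.89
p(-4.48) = -3.92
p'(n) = -4*sin(n)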